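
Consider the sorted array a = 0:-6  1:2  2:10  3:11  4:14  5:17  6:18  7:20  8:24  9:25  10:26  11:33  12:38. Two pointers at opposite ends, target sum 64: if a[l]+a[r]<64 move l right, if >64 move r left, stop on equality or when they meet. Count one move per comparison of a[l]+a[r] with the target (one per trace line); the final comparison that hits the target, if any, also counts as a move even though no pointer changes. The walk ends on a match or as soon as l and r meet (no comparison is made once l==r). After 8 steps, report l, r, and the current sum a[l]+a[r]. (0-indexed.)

l=0 r=12: -6+38=32 <64, l++
l=1 r=12: 2+38=40 <64, l++
l=2 r=12: 10+38=48 <64, l++
l=3 r=12: 11+38=49 <64, l++
l=4 r=12: 14+38=52 <64, l++
l=5 r=12: 17+38=55 <64, l++
l=6 r=12: 18+38=56 <64, l++
l=7 r=12: 20+38=58 <64, l++

l=8, r=12, sum=62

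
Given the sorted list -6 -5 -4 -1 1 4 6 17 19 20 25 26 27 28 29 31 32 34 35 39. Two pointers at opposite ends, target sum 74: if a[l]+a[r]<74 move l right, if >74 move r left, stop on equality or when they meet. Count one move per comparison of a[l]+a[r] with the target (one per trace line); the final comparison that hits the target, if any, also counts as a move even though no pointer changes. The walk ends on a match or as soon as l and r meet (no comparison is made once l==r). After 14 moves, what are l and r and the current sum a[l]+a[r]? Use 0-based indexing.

l=14, r=19, sum=68

[0,19] -6+39=33 <74 → l++
[1,19] -5+39=34 <74 → l++
[2,19] -4+39=35 <74 → l++
[3,19] -1+39=38 <74 → l++
[4,19] 1+39=40 <74 → l++
[5,19] 4+39=43 <74 → l++
[6,19] 6+39=45 <74 → l++
[7,19] 17+39=56 <74 → l++
[8,19] 19+39=58 <74 → l++
[9,19] 20+39=59 <74 → l++
[10,19] 25+39=64 <74 → l++
[11,19] 26+39=65 <74 → l++
[12,19] 27+39=66 <74 → l++
[13,19] 28+39=67 <74 → l++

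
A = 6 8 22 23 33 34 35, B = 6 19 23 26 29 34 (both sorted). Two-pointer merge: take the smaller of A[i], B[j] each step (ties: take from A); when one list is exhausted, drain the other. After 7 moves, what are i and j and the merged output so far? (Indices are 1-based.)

i=1 j=1: A[i]=6<=B[j]=6 take 6, i++
i=2 j=1: A[i]=8>B[j]=6 take 6, j++
i=2 j=2: A[i]=8<=B[j]=19 take 8, i++
i=3 j=2: A[i]=22>B[j]=19 take 19, j++
i=3 j=3: A[i]=22<=B[j]=23 take 22, i++
i=4 j=3: A[i]=23<=B[j]=23 take 23, i++
i=5 j=3: A[i]=33>B[j]=23 take 23, j++

i=5, j=4, merged so far=[6, 6, 8, 19, 22, 23, 23]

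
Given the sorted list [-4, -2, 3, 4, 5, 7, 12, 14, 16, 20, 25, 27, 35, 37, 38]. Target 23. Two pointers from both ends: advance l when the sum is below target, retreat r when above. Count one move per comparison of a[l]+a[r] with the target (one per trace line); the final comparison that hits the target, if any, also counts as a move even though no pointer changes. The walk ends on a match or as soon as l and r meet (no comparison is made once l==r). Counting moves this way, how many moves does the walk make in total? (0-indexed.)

l=0 r=14: -4+38=34 >23, r--
l=0 r=13: -4+37=33 >23, r--
l=0 r=12: -4+35=31 >23, r--
l=0 r=11: -4+27=23, found

4 moves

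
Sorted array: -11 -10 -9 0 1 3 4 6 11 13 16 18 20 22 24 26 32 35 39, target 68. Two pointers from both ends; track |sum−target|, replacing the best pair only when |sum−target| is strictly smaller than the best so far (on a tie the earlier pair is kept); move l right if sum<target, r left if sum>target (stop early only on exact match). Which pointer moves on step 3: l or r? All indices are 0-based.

l=0 r=18: -11+39=28 d=40 *, l++
l=1 r=18: -10+39=29 d=39 *, l++
l=2 r=18: -9+39=30 d=38 *, l++

l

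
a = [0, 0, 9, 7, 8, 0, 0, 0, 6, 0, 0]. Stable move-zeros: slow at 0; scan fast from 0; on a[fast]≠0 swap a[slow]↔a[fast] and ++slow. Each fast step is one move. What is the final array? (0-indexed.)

slow=0 fast=0: a[fast]=0, fast++
slow=0 fast=1: a[fast]=0, fast++
slow=0 fast=2: a[fast]=9≠0 swap→a[0]=9, slow++,fast++
slow=1 fast=3: a[fast]=7≠0 swap→a[1]=7, slow++,fast++
slow=2 fast=4: a[fast]=8≠0 swap→a[2]=8, slow++,fast++
slow=3 fast=5: a[fast]=0, fast++
slow=3 fast=6: a[fast]=0, fast++
slow=3 fast=7: a[fast]=0, fast++
slow=3 fast=8: a[fast]=6≠0 swap→a[3]=6, slow++,fast++
slow=4 fast=9: a[fast]=0, fast++
slow=4 fast=10: a[fast]=0, fast++

[9, 7, 8, 6, 0, 0, 0, 0, 0, 0, 0]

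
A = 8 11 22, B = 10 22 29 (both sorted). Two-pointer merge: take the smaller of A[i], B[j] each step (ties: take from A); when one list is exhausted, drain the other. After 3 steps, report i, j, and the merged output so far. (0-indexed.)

[i=0,j=0] A[i]=8<=B[j]=10 take 8 → i++
[i=1,j=0] A[i]=11>B[j]=10 take 10 → j++
[i=1,j=1] A[i]=11<=B[j]=22 take 11 → i++

i=2, j=1, merged so far=[8, 10, 11]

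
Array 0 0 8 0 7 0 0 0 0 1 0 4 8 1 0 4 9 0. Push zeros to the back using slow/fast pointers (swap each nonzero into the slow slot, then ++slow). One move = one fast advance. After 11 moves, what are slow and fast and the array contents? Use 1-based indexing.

slow=4, fast=12, a=[8, 7, 1, 0, 0, 0, 0, 0, 0, 0, 0, 4, 8, 1, 0, 4, 9, 0]

(s=1,f=1) a[fast]=0 → fast++
(s=1,f=2) a[fast]=0 → fast++
(s=1,f=3) a[fast]=8≠0 swap→a[1]=8 → slow++,fast++
(s=2,f=4) a[fast]=0 → fast++
(s=2,f=5) a[fast]=7≠0 swap→a[2]=7 → slow++,fast++
(s=3,f=6) a[fast]=0 → fast++
(s=3,f=7) a[fast]=0 → fast++
(s=3,f=8) a[fast]=0 → fast++
(s=3,f=9) a[fast]=0 → fast++
(s=3,f=10) a[fast]=1≠0 swap→a[3]=1 → slow++,fast++
(s=4,f=11) a[fast]=0 → fast++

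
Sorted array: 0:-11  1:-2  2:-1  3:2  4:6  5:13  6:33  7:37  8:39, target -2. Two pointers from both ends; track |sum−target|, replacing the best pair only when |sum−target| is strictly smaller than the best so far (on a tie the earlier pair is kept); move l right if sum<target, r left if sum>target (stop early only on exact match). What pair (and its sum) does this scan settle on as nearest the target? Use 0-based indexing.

pair (-2, -1) with sum -3 (|Δ|=1)

[0,8] -11+39=28 d=30 * → r--
[0,7] -11+37=26 d=28 * → r--
[0,6] -11+33=22 d=24 * → r--
[0,5] -11+13=2 d=4 * → r--
[0,4] -11+6=-5 d=3 * → l++
[1,4] -2+6=4 d=6 → r--
[1,3] -2+2=0 d=2 * → r--
[1,2] -2+-1=-3 d=1 * → l++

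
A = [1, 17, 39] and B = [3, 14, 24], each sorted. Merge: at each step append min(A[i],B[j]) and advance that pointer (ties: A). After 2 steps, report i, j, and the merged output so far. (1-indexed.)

i=2, j=2, merged so far=[1, 3]

[i=1,j=1] A[i]=1<=B[j]=3 take 1 → i++
[i=2,j=1] A[i]=17>B[j]=3 take 3 → j++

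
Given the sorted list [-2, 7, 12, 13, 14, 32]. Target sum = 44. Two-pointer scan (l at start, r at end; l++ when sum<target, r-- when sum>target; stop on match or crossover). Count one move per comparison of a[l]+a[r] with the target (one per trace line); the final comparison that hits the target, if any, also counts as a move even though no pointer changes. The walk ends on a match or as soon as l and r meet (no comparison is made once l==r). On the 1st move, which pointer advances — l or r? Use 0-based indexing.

l

l=0 r=5: -2+32=30 <44, l++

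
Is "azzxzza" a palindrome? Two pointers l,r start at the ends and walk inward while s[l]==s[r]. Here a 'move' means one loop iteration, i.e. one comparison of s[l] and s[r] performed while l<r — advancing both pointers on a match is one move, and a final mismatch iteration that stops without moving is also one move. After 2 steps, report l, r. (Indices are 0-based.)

l=2, r=4

l=0 r=6: 'a'=='a', l++,r--
l=1 r=5: 'z'=='z', l++,r--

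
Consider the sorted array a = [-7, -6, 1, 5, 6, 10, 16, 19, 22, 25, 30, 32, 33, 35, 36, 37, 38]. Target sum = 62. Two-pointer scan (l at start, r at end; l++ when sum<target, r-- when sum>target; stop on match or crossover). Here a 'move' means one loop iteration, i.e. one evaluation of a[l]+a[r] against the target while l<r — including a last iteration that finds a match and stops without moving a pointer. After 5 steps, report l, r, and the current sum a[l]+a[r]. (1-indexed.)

l=1 r=17: -7+38=31 <62, l++
l=2 r=17: -6+38=32 <62, l++
l=3 r=17: 1+38=39 <62, l++
l=4 r=17: 5+38=43 <62, l++
l=5 r=17: 6+38=44 <62, l++

l=6, r=17, sum=48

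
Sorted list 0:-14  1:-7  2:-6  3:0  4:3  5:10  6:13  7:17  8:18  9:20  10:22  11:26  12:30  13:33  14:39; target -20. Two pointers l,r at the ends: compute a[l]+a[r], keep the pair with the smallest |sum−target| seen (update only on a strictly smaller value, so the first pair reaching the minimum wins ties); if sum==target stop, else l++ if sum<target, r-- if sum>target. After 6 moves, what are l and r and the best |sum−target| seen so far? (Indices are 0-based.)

l=0, r=8, best |Δ|=26

l=0 r=14: -14+39=25 d=45 *, r--
l=0 r=13: -14+33=19 d=39 *, r--
l=0 r=12: -14+30=16 d=36 *, r--
l=0 r=11: -14+26=12 d=32 *, r--
l=0 r=10: -14+22=8 d=28 *, r--
l=0 r=9: -14+20=6 d=26 *, r--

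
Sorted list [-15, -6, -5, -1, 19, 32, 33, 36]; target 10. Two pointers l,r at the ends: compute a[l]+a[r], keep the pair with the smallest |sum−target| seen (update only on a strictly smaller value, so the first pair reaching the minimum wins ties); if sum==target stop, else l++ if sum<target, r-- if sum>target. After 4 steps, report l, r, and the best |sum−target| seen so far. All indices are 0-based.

[0,7] -15+36=21 d=11 * → r--
[0,6] -15+33=18 d=8 * → r--
[0,5] -15+32=17 d=7 * → r--
[0,4] -15+19=4 d=6 * → l++

l=1, r=4, best |Δ|=6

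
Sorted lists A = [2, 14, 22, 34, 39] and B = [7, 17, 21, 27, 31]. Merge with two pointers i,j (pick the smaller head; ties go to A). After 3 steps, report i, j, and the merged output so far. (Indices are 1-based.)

[i=1,j=1] A[i]=2<=B[j]=7 take 2 → i++
[i=2,j=1] A[i]=14>B[j]=7 take 7 → j++
[i=2,j=2] A[i]=14<=B[j]=17 take 14 → i++

i=3, j=2, merged so far=[2, 7, 14]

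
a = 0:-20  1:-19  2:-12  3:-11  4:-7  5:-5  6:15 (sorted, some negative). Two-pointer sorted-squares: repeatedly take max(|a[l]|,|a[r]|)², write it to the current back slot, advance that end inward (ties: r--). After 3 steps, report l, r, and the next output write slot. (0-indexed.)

[0,6] |-20|>|15| out[6]=400 → l++
[1,6] |-19|>|15| out[5]=361 → l++
[2,6] |-12|<=|15| out[4]=225 → r--

l=2, r=5, next write slot=3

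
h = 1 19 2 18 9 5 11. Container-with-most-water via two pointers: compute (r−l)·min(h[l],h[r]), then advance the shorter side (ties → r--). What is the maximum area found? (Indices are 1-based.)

max area = 55

l=1 r=7: min(1,11)*6=6 best=6 *, l++
l=2 r=7: min(19,11)*5=55 best=55 *, r--
l=2 r=6: min(19,5)*4=20 best=55, r--
l=2 r=5: min(19,9)*3=27 best=55, r--
l=2 r=4: min(19,18)*2=36 best=55, r--
l=2 r=3: min(19,2)*1=2 best=55, r--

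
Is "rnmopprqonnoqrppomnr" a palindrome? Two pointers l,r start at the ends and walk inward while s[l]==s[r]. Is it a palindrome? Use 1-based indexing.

l=1 r=20: 'r'=='r', l++,r--
l=2 r=19: 'n'=='n', l++,r--
l=3 r=18: 'm'=='m', l++,r--
l=4 r=17: 'o'=='o', l++,r--
l=5 r=16: 'p'=='p', l++,r--
l=6 r=15: 'p'=='p', l++,r--
l=7 r=14: 'r'=='r', l++,r--
l=8 r=13: 'q'=='q', l++,r--
l=9 r=12: 'o'=='o', l++,r--
l=10 r=11: 'n'=='n', l++,r--

palindrome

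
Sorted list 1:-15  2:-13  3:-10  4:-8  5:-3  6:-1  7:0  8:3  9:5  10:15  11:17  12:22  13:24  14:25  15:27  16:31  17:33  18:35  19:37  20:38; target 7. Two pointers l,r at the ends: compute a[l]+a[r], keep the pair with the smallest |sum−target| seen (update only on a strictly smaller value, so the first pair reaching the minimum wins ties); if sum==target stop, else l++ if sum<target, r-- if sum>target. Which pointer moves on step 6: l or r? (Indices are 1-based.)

[1,20] -15+38=23 d=16 * → r--
[1,19] -15+37=22 d=15 * → r--
[1,18] -15+35=20 d=13 * → r--
[1,17] -15+33=18 d=11 * → r--
[1,16] -15+31=16 d=9 * → r--
[1,15] -15+27=12 d=5 * → r--

r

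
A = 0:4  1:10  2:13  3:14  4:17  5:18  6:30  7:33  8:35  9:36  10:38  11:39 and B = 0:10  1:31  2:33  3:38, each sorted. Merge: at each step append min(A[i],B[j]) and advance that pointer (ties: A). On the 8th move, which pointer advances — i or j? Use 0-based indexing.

i

i=0 j=0: A[i]=4<=B[j]=10 take 4, i++
i=1 j=0: A[i]=10<=B[j]=10 take 10, i++
i=2 j=0: A[i]=13>B[j]=10 take 10, j++
i=2 j=1: A[i]=13<=B[j]=31 take 13, i++
i=3 j=1: A[i]=14<=B[j]=31 take 14, i++
i=4 j=1: A[i]=17<=B[j]=31 take 17, i++
i=5 j=1: A[i]=18<=B[j]=31 take 18, i++
i=6 j=1: A[i]=30<=B[j]=31 take 30, i++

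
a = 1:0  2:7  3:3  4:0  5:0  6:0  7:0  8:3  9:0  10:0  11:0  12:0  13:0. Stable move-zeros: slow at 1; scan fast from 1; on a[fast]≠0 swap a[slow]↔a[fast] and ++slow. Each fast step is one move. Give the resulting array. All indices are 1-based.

[7, 3, 3, 0, 0, 0, 0, 0, 0, 0, 0, 0, 0]

(s=1,f=1) a[fast]=0 → fast++
(s=1,f=2) a[fast]=7≠0 swap→a[1]=7 → slow++,fast++
(s=2,f=3) a[fast]=3≠0 swap→a[2]=3 → slow++,fast++
(s=3,f=4) a[fast]=0 → fast++
(s=3,f=5) a[fast]=0 → fast++
(s=3,f=6) a[fast]=0 → fast++
(s=3,f=7) a[fast]=0 → fast++
(s=3,f=8) a[fast]=3≠0 swap→a[3]=3 → slow++,fast++
(s=4,f=9) a[fast]=0 → fast++
(s=4,f=10) a[fast]=0 → fast++
(s=4,f=11) a[fast]=0 → fast++
(s=4,f=12) a[fast]=0 → fast++
(s=4,f=13) a[fast]=0 → fast++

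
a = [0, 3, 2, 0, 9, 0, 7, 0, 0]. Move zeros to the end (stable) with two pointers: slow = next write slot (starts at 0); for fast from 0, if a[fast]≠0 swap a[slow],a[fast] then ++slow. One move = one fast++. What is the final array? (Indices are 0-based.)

[3, 2, 9, 7, 0, 0, 0, 0, 0]

slow=0 fast=0: a[fast]=0, fast++
slow=0 fast=1: a[fast]=3≠0 swap→a[0]=3, slow++,fast++
slow=1 fast=2: a[fast]=2≠0 swap→a[1]=2, slow++,fast++
slow=2 fast=3: a[fast]=0, fast++
slow=2 fast=4: a[fast]=9≠0 swap→a[2]=9, slow++,fast++
slow=3 fast=5: a[fast]=0, fast++
slow=3 fast=6: a[fast]=7≠0 swap→a[3]=7, slow++,fast++
slow=4 fast=7: a[fast]=0, fast++
slow=4 fast=8: a[fast]=0, fast++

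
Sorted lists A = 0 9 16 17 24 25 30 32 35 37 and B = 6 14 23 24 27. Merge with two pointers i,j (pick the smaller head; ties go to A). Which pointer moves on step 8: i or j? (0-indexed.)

i=0 j=0: A[i]=0<=B[j]=6 take 0, i++
i=1 j=0: A[i]=9>B[j]=6 take 6, j++
i=1 j=1: A[i]=9<=B[j]=14 take 9, i++
i=2 j=1: A[i]=16>B[j]=14 take 14, j++
i=2 j=2: A[i]=16<=B[j]=23 take 16, i++
i=3 j=2: A[i]=17<=B[j]=23 take 17, i++
i=4 j=2: A[i]=24>B[j]=23 take 23, j++
i=4 j=3: A[i]=24<=B[j]=24 take 24, i++

i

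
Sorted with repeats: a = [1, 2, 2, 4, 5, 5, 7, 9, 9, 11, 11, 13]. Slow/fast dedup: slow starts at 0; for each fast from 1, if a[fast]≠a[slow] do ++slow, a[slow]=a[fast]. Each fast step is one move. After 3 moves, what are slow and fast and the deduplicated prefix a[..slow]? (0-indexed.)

(s=0,f=1) a[fast]=2≠a[slow]=1 write a[1]=2 → slow++,fast++
(s=1,f=2) a[fast]=2=a[slow] dup → fast++
(s=1,f=3) a[fast]=4≠a[slow]=2 write a[2]=4 → slow++,fast++

slow=2, fast=4, prefix=[1, 2, 4]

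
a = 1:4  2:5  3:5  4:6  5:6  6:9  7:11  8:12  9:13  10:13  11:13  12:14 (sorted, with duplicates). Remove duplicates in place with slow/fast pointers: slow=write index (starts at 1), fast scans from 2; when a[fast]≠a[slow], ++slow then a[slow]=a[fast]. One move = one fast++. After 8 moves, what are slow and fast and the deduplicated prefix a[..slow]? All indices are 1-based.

slow=7, fast=10, prefix=[4, 5, 6, 9, 11, 12, 13]

(s=1,f=2) a[fast]=5≠a[slow]=4 write a[2]=5 → slow++,fast++
(s=2,f=3) a[fast]=5=a[slow] dup → fast++
(s=2,f=4) a[fast]=6≠a[slow]=5 write a[3]=6 → slow++,fast++
(s=3,f=5) a[fast]=6=a[slow] dup → fast++
(s=3,f=6) a[fast]=9≠a[slow]=6 write a[4]=9 → slow++,fast++
(s=4,f=7) a[fast]=11≠a[slow]=9 write a[5]=11 → slow++,fast++
(s=5,f=8) a[fast]=12≠a[slow]=11 write a[6]=12 → slow++,fast++
(s=6,f=9) a[fast]=13≠a[slow]=12 write a[7]=13 → slow++,fast++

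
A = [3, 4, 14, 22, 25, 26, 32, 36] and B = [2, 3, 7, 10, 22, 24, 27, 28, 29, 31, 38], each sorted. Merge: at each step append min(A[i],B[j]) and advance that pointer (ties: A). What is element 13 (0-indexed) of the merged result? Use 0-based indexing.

i=0 j=0: A[i]=3>B[j]=2 take 2, j++
i=0 j=1: A[i]=3<=B[j]=3 take 3, i++
i=1 j=1: A[i]=4>B[j]=3 take 3, j++
i=1 j=2: A[i]=4<=B[j]=7 take 4, i++
i=2 j=2: A[i]=14>B[j]=7 take 7, j++
i=2 j=3: A[i]=14>B[j]=10 take 10, j++
i=2 j=4: A[i]=14<=B[j]=22 take 14, i++
i=3 j=4: A[i]=22<=B[j]=22 take 22, i++
i=4 j=4: A[i]=25>B[j]=22 take 22, j++
i=4 j=5: A[i]=25>B[j]=24 take 24, j++
i=4 j=6: A[i]=25<=B[j]=27 take 25, i++
i=5 j=6: A[i]=26<=B[j]=27 take 26, i++
i=6 j=6: A[i]=32>B[j]=27 take 27, j++
i=6 j=7: A[i]=32>B[j]=28 take 28, j++
i=6 j=8: A[i]=32>B[j]=29 take 29, j++
i=6 j=9: A[i]=32>B[j]=31 take 31, j++
i=6 j=10: A[i]=32<=B[j]=38 take 32, i++
i=7 j=10: A[i]=36<=B[j]=38 take 36, i++
i=8 j=10: A done, take B[j]=38, j++

merged[13] = 28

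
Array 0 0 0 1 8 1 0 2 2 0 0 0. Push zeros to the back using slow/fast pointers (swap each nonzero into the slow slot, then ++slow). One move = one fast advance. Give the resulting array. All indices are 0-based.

slow=0 fast=0: a[fast]=0, fast++
slow=0 fast=1: a[fast]=0, fast++
slow=0 fast=2: a[fast]=0, fast++
slow=0 fast=3: a[fast]=1≠0 swap→a[0]=1, slow++,fast++
slow=1 fast=4: a[fast]=8≠0 swap→a[1]=8, slow++,fast++
slow=2 fast=5: a[fast]=1≠0 swap→a[2]=1, slow++,fast++
slow=3 fast=6: a[fast]=0, fast++
slow=3 fast=7: a[fast]=2≠0 swap→a[3]=2, slow++,fast++
slow=4 fast=8: a[fast]=2≠0 swap→a[4]=2, slow++,fast++
slow=5 fast=9: a[fast]=0, fast++
slow=5 fast=10: a[fast]=0, fast++
slow=5 fast=11: a[fast]=0, fast++

[1, 8, 1, 2, 2, 0, 0, 0, 0, 0, 0, 0]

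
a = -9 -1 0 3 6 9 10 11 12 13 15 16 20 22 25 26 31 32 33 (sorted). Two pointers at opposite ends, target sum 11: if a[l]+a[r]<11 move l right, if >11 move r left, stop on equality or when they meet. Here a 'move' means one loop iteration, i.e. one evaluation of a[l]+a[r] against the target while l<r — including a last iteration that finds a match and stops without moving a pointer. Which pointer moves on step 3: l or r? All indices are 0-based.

r

[0,18] -9+33=24 >11 → r--
[0,17] -9+32=23 >11 → r--
[0,16] -9+31=22 >11 → r--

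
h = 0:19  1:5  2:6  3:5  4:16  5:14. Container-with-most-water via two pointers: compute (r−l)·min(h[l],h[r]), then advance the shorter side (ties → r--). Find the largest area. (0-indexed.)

max area = 70

l=0 r=5: min(19,14)*5=70 best=70 *, r--
l=0 r=4: min(19,16)*4=64 best=70, r--
l=0 r=3: min(19,5)*3=15 best=70, r--
l=0 r=2: min(19,6)*2=12 best=70, r--
l=0 r=1: min(19,5)*1=5 best=70, r--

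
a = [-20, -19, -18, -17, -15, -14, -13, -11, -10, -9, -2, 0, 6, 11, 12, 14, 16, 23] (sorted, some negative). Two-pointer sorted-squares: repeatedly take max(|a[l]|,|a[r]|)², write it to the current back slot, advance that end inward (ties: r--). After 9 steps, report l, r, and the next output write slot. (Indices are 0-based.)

l=0 r=17: |-20|<=|23| out[17]=529, r--
l=0 r=16: |-20|>|16| out[16]=400, l++
l=1 r=16: |-19|>|16| out[15]=361, l++
l=2 r=16: |-18|>|16| out[14]=324, l++
l=3 r=16: |-17|>|16| out[13]=289, l++
l=4 r=16: |-15|<=|16| out[12]=256, r--
l=4 r=15: |-15|>|14| out[11]=225, l++
l=5 r=15: |-14|<=|14| out[10]=196, r--
l=5 r=14: |-14|>|12| out[9]=196, l++

l=6, r=14, next write slot=8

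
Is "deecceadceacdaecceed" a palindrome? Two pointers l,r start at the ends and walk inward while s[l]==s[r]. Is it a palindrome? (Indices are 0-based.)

[0,19] 'd'=='d' → l++,r--
[1,18] 'e'=='e' → l++,r--
[2,17] 'e'=='e' → l++,r--
[3,16] 'c'=='c' → l++,r--
[4,15] 'c'=='c' → l++,r--
[5,14] 'e'=='e' → l++,r--
[6,13] 'a'=='a' → l++,r--
[7,12] 'd'=='d' → l++,r--
[8,11] 'c'=='c' → l++,r--
[9,10] 'e'!='a' → stop

not a palindrome (mismatch at 9,10)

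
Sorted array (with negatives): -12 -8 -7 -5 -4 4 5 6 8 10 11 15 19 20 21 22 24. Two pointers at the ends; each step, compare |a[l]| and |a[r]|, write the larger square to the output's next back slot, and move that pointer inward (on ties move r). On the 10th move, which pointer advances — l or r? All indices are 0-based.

r

l=0 r=16: |-12|<=|24| out[16]=576, r--
l=0 r=15: |-12|<=|22| out[15]=484, r--
l=0 r=14: |-12|<=|21| out[14]=441, r--
l=0 r=13: |-12|<=|20| out[13]=400, r--
l=0 r=12: |-12|<=|19| out[12]=361, r--
l=0 r=11: |-12|<=|15| out[11]=225, r--
l=0 r=10: |-12|>|11| out[10]=144, l++
l=1 r=10: |-8|<=|11| out[9]=121, r--
l=1 r=9: |-8|<=|10| out[8]=100, r--
l=1 r=8: |-8|<=|8| out[7]=64, r--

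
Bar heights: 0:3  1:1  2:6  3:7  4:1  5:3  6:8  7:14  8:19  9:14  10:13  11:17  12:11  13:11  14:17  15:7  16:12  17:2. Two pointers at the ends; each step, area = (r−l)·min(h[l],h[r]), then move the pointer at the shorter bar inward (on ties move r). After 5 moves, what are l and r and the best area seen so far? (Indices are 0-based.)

l=4, r=16, best area=91

l=0 r=17: min(3,2)*17=34 best=34 *, r--
l=0 r=16: min(3,12)*16=48 best=48 *, l++
l=1 r=16: min(1,12)*15=15 best=48, l++
l=2 r=16: min(6,12)*14=84 best=84 *, l++
l=3 r=16: min(7,12)*13=91 best=91 *, l++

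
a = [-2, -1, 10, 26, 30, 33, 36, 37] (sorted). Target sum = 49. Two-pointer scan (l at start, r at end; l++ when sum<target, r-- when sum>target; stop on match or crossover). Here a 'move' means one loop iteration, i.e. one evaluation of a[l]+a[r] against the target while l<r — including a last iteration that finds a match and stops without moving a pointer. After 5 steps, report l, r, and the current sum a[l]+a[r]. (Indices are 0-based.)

l=3, r=5, sum=59

l=0 r=7: -2+37=35 <49, l++
l=1 r=7: -1+37=36 <49, l++
l=2 r=7: 10+37=47 <49, l++
l=3 r=7: 26+37=63 >49, r--
l=3 r=6: 26+36=62 >49, r--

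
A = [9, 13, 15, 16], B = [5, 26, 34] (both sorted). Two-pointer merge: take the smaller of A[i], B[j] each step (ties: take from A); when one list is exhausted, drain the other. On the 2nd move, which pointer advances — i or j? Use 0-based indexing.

i=0 j=0: A[i]=9>B[j]=5 take 5, j++
i=0 j=1: A[i]=9<=B[j]=26 take 9, i++

i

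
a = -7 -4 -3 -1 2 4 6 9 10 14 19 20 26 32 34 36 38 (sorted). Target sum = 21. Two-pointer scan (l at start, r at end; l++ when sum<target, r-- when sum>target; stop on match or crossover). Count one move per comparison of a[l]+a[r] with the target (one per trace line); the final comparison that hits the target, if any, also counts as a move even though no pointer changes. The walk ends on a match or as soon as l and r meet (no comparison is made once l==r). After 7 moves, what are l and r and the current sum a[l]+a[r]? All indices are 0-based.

l=0 r=16: -7+38=31 >21, r--
l=0 r=15: -7+36=29 >21, r--
l=0 r=14: -7+34=27 >21, r--
l=0 r=13: -7+32=25 >21, r--
l=0 r=12: -7+26=19 <21, l++
l=1 r=12: -4+26=22 >21, r--
l=1 r=11: -4+20=16 <21, l++

l=2, r=11, sum=17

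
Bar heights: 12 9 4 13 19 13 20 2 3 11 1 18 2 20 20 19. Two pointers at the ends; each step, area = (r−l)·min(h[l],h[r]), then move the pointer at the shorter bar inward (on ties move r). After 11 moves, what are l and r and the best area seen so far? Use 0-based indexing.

[0,15] min(12,19)*15=180 best=180 * → l++
[1,15] min(9,19)*14=126 best=180 → l++
[2,15] min(4,19)*13=52 best=180 → l++
[3,15] min(13,19)*12=156 best=180 → l++
[4,15] min(19,19)*11=209 best=209 * → r--
[4,14] min(19,20)*10=190 best=209 → l++
[5,14] min(13,20)*9=117 best=209 → l++
[6,14] min(20,20)*8=160 best=209 → r--
[6,13] min(20,20)*7=140 best=209 → r--
[6,12] min(20,2)*6=12 best=209 → r--
[6,11] min(20,18)*5=90 best=209 → r--

l=6, r=10, best area=209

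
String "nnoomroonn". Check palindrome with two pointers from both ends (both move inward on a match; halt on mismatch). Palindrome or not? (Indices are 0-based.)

not a palindrome (mismatch at 4,5)

l=0 r=9: 'n'=='n', l++,r--
l=1 r=8: 'n'=='n', l++,r--
l=2 r=7: 'o'=='o', l++,r--
l=3 r=6: 'o'=='o', l++,r--
l=4 r=5: 'm'!='r', stop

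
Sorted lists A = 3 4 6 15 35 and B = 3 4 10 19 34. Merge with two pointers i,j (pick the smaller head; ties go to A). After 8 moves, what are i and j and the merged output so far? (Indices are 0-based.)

i=4, j=4, merged so far=[3, 3, 4, 4, 6, 10, 15, 19]

[i=0,j=0] A[i]=3<=B[j]=3 take 3 → i++
[i=1,j=0] A[i]=4>B[j]=3 take 3 → j++
[i=1,j=1] A[i]=4<=B[j]=4 take 4 → i++
[i=2,j=1] A[i]=6>B[j]=4 take 4 → j++
[i=2,j=2] A[i]=6<=B[j]=10 take 6 → i++
[i=3,j=2] A[i]=15>B[j]=10 take 10 → j++
[i=3,j=3] A[i]=15<=B[j]=19 take 15 → i++
[i=4,j=3] A[i]=35>B[j]=19 take 19 → j++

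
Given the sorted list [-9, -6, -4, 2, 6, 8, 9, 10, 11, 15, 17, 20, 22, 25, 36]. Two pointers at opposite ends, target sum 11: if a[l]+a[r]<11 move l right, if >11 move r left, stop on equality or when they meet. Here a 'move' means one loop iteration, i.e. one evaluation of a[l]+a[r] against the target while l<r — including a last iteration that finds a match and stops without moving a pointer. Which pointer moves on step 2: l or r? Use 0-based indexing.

r

l=0 r=14: -9+36=27 >11, r--
l=0 r=13: -9+25=16 >11, r--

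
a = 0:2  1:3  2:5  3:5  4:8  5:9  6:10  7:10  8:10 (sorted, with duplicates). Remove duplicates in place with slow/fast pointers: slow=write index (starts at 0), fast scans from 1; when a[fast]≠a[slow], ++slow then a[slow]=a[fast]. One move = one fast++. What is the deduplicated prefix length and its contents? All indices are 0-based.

slow=0 fast=1: a[fast]=3≠a[slow]=2 write a[1]=3, slow++,fast++
slow=1 fast=2: a[fast]=5≠a[slow]=3 write a[2]=5, slow++,fast++
slow=2 fast=3: a[fast]=5=a[slow] dup, fast++
slow=2 fast=4: a[fast]=8≠a[slow]=5 write a[3]=8, slow++,fast++
slow=3 fast=5: a[fast]=9≠a[slow]=8 write a[4]=9, slow++,fast++
slow=4 fast=6: a[fast]=10≠a[slow]=9 write a[5]=10, slow++,fast++
slow=5 fast=7: a[fast]=10=a[slow] dup, fast++
slow=5 fast=8: a[fast]=10=a[slow] dup, fast++

length 6; prefix = [2, 3, 5, 8, 9, 10]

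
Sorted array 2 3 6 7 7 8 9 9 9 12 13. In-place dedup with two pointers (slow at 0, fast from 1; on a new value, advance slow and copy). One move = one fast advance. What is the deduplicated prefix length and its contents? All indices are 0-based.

length 8; prefix = [2, 3, 6, 7, 8, 9, 12, 13]

slow=0 fast=1: a[fast]=3≠a[slow]=2 write a[1]=3, slow++,fast++
slow=1 fast=2: a[fast]=6≠a[slow]=3 write a[2]=6, slow++,fast++
slow=2 fast=3: a[fast]=7≠a[slow]=6 write a[3]=7, slow++,fast++
slow=3 fast=4: a[fast]=7=a[slow] dup, fast++
slow=3 fast=5: a[fast]=8≠a[slow]=7 write a[4]=8, slow++,fast++
slow=4 fast=6: a[fast]=9≠a[slow]=8 write a[5]=9, slow++,fast++
slow=5 fast=7: a[fast]=9=a[slow] dup, fast++
slow=5 fast=8: a[fast]=9=a[slow] dup, fast++
slow=5 fast=9: a[fast]=12≠a[slow]=9 write a[6]=12, slow++,fast++
slow=6 fast=10: a[fast]=13≠a[slow]=12 write a[7]=13, slow++,fast++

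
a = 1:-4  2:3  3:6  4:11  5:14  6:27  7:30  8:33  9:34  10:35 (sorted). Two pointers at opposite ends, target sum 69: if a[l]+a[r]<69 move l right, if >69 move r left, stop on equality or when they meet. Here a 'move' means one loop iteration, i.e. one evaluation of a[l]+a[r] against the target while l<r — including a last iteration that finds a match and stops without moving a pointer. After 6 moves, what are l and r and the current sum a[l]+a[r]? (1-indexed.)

l=7, r=10, sum=65

[1,10] -4+35=31 <69 → l++
[2,10] 3+35=38 <69 → l++
[3,10] 6+35=41 <69 → l++
[4,10] 11+35=46 <69 → l++
[5,10] 14+35=49 <69 → l++
[6,10] 27+35=62 <69 → l++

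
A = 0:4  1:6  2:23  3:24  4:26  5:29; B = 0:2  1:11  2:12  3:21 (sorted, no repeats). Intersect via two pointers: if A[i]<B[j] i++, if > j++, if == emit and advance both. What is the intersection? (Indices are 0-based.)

intersection = []

[i=0,j=0] 4>2 → j++
[i=0,j=1] 4<11 → i++
[i=1,j=1] 6<11 → i++
[i=2,j=1] 23>11 → j++
[i=2,j=2] 23>12 → j++
[i=2,j=3] 23>21 → j++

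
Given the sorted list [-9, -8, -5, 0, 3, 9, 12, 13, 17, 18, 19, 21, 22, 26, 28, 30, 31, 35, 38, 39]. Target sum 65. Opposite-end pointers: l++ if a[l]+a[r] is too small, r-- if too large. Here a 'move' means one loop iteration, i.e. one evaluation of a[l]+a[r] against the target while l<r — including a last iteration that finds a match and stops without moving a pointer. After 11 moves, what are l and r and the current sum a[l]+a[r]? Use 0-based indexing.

l=11, r=19, sum=60

[0,19] -9+39=30 <65 → l++
[1,19] -8+39=31 <65 → l++
[2,19] -5+39=34 <65 → l++
[3,19] 0+39=39 <65 → l++
[4,19] 3+39=42 <65 → l++
[5,19] 9+39=48 <65 → l++
[6,19] 12+39=51 <65 → l++
[7,19] 13+39=52 <65 → l++
[8,19] 17+39=56 <65 → l++
[9,19] 18+39=57 <65 → l++
[10,19] 19+39=58 <65 → l++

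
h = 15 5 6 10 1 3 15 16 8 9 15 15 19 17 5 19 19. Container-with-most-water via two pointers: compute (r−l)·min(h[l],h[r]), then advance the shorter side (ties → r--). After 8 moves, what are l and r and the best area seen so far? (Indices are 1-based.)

l=9, r=17, best area=240

[1,17] min(15,19)*16=240 best=240 * → l++
[2,17] min(5,19)*15=75 best=240 → l++
[3,17] min(6,19)*14=84 best=240 → l++
[4,17] min(10,19)*13=130 best=240 → l++
[5,17] min(1,19)*12=12 best=240 → l++
[6,17] min(3,19)*11=33 best=240 → l++
[7,17] min(15,19)*10=150 best=240 → l++
[8,17] min(16,19)*9=144 best=240 → l++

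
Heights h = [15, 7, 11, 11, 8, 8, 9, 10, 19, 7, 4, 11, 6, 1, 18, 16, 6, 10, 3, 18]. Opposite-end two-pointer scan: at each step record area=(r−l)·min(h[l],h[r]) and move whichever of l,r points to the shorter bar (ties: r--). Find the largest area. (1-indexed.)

l=1 r=20: min(15,18)*19=285 best=285 *, l++
l=2 r=20: min(7,18)*18=126 best=285, l++
l=3 r=20: min(11,18)*17=187 best=285, l++
l=4 r=20: min(11,18)*16=176 best=285, l++
l=5 r=20: min(8,18)*15=120 best=285, l++
l=6 r=20: min(8,18)*14=112 best=285, l++
l=7 r=20: min(9,18)*13=117 best=285, l++
l=8 r=20: min(10,18)*12=120 best=285, l++
l=9 r=20: min(19,18)*11=198 best=285, r--
l=9 r=19: min(19,3)*10=30 best=285, r--
l=9 r=18: min(19,10)*9=90 best=285, r--
l=9 r=17: min(19,6)*8=48 best=285, r--
l=9 r=16: min(19,16)*7=112 best=285, r--
l=9 r=15: min(19,18)*6=108 best=285, r--
l=9 r=14: min(19,1)*5=5 best=285, r--
l=9 r=13: min(19,6)*4=24 best=285, r--
l=9 r=12: min(19,11)*3=33 best=285, r--
l=9 r=11: min(19,4)*2=8 best=285, r--
l=9 r=10: min(19,7)*1=7 best=285, r--

max area = 285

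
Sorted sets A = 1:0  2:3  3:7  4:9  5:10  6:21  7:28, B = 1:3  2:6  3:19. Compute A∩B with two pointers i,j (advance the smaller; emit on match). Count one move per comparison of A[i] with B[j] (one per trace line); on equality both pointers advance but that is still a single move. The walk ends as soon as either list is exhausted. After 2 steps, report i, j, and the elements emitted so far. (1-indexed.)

i=3, j=2, emitted=[3]

i=1 j=1: 0<3, i++
i=2 j=1: 3==3 emit, i++,j++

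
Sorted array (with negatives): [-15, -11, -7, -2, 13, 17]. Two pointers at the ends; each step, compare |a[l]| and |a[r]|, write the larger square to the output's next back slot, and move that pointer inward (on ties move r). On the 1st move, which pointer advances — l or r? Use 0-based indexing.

r

[0,5] |-15|<=|17| out[5]=289 → r--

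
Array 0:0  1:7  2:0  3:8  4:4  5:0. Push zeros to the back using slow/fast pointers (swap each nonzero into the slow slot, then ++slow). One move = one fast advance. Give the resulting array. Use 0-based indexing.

[7, 8, 4, 0, 0, 0]

(s=0,f=0) a[fast]=0 → fast++
(s=0,f=1) a[fast]=7≠0 swap→a[0]=7 → slow++,fast++
(s=1,f=2) a[fast]=0 → fast++
(s=1,f=3) a[fast]=8≠0 swap→a[1]=8 → slow++,fast++
(s=2,f=4) a[fast]=4≠0 swap→a[2]=4 → slow++,fast++
(s=3,f=5) a[fast]=0 → fast++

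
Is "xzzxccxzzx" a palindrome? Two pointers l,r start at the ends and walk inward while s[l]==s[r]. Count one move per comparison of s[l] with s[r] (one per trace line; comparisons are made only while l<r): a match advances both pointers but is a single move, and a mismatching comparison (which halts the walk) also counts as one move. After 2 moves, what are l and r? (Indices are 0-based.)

l=0 r=9: 'x'=='x', l++,r--
l=1 r=8: 'z'=='z', l++,r--

l=2, r=7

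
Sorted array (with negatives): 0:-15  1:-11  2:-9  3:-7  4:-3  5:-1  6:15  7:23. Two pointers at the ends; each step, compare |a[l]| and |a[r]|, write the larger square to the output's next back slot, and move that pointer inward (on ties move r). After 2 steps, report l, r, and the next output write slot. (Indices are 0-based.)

l=0 r=7: |-15|<=|23| out[7]=529, r--
l=0 r=6: |-15|<=|15| out[6]=225, r--

l=0, r=5, next write slot=5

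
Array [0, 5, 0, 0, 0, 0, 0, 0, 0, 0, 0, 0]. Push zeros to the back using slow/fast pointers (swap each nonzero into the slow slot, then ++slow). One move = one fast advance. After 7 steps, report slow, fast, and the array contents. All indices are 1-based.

slow=2, fast=8, a=[5, 0, 0, 0, 0, 0, 0, 0, 0, 0, 0, 0]

slow=1 fast=1: a[fast]=0, fast++
slow=1 fast=2: a[fast]=5≠0 swap→a[1]=5, slow++,fast++
slow=2 fast=3: a[fast]=0, fast++
slow=2 fast=4: a[fast]=0, fast++
slow=2 fast=5: a[fast]=0, fast++
slow=2 fast=6: a[fast]=0, fast++
slow=2 fast=7: a[fast]=0, fast++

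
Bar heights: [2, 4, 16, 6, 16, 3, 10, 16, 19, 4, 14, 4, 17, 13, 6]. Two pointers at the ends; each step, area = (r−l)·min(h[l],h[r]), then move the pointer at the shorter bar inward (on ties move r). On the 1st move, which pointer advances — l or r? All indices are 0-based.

l=0 r=14: min(2,6)*14=28 best=28 *, l++

l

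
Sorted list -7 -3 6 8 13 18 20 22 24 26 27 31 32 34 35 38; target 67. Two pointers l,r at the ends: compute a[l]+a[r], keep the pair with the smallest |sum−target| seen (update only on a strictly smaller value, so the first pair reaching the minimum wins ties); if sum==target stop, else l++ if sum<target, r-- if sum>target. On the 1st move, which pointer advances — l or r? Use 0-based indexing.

l=0 r=15: -7+38=31 d=36 *, l++

l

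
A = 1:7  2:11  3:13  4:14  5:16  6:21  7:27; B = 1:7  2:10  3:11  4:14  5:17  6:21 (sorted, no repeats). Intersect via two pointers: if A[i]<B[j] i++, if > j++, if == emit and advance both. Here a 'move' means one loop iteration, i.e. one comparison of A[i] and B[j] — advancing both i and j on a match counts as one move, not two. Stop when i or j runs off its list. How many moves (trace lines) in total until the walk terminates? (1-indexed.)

8 moves

[i=1,j=1] 7==7 emit → i++,j++
[i=2,j=2] 11>10 → j++
[i=2,j=3] 11==11 emit → i++,j++
[i=3,j=4] 13<14 → i++
[i=4,j=4] 14==14 emit → i++,j++
[i=5,j=5] 16<17 → i++
[i=6,j=5] 21>17 → j++
[i=6,j=6] 21==21 emit → i++,j++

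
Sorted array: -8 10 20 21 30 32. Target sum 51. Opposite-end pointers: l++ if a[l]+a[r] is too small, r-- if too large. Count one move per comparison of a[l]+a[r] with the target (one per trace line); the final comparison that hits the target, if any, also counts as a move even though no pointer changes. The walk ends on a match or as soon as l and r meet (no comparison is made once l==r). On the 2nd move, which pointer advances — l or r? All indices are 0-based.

l

[0,5] -8+32=24 <51 → l++
[1,5] 10+32=42 <51 → l++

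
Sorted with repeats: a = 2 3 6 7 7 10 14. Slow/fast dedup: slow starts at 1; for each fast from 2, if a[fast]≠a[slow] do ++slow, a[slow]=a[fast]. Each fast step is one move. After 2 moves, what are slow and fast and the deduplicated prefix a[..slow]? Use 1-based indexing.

slow=3, fast=4, prefix=[2, 3, 6]

slow=1 fast=2: a[fast]=3≠a[slow]=2 write a[2]=3, slow++,fast++
slow=2 fast=3: a[fast]=6≠a[slow]=3 write a[3]=6, slow++,fast++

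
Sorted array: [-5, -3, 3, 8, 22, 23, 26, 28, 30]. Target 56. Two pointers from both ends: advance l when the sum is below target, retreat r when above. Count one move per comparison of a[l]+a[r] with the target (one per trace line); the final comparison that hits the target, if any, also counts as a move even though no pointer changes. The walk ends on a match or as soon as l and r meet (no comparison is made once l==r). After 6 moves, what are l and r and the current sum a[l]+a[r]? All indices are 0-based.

l=0 r=8: -5+30=25 <56, l++
l=1 r=8: -3+30=27 <56, l++
l=2 r=8: 3+30=33 <56, l++
l=3 r=8: 8+30=38 <56, l++
l=4 r=8: 22+30=52 <56, l++
l=5 r=8: 23+30=53 <56, l++

l=6, r=8, sum=56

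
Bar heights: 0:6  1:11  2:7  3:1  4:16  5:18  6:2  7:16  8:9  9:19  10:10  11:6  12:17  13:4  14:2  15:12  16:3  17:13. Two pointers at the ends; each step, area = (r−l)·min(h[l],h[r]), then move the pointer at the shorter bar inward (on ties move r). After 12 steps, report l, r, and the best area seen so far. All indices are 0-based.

l=5, r=10, best area=176

[0,17] min(6,13)*17=102 best=102 * → l++
[1,17] min(11,13)*16=176 best=176 * → l++
[2,17] min(7,13)*15=105 best=176 → l++
[3,17] min(1,13)*14=14 best=176 → l++
[4,17] min(16,13)*13=169 best=176 → r--
[4,16] min(16,3)*12=36 best=176 → r--
[4,15] min(16,12)*11=132 best=176 → r--
[4,14] min(16,2)*10=20 best=176 → r--
[4,13] min(16,4)*9=36 best=176 → r--
[4,12] min(16,17)*8=128 best=176 → l++
[5,12] min(18,17)*7=119 best=176 → r--
[5,11] min(18,6)*6=36 best=176 → r--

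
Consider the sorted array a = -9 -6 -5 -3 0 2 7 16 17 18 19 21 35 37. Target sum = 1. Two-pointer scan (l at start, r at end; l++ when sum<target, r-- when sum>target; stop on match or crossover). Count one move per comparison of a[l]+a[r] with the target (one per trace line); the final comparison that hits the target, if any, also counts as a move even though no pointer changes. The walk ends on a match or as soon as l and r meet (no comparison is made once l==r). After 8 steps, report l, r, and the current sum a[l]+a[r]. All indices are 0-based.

[0,13] -9+37=28 >1 → r--
[0,12] -9+35=26 >1 → r--
[0,11] -9+21=12 >1 → r--
[0,10] -9+19=10 >1 → r--
[0,9] -9+18=9 >1 → r--
[0,8] -9+17=8 >1 → r--
[0,7] -9+16=7 >1 → r--
[0,6] -9+7=-2 <1 → l++

l=1, r=6, sum=1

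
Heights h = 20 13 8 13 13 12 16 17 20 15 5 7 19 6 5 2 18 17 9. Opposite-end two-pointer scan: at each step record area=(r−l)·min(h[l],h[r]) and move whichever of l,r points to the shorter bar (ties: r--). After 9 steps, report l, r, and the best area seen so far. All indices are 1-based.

[1,19] min(20,9)*18=162 best=162 * → r--
[1,18] min(20,17)*17=289 best=289 * → r--
[1,17] min(20,18)*16=288 best=289 → r--
[1,16] min(20,2)*15=30 best=289 → r--
[1,15] min(20,5)*14=70 best=289 → r--
[1,14] min(20,6)*13=78 best=289 → r--
[1,13] min(20,19)*12=228 best=289 → r--
[1,12] min(20,7)*11=77 best=289 → r--
[1,11] min(20,5)*10=50 best=289 → r--

l=1, r=10, best area=289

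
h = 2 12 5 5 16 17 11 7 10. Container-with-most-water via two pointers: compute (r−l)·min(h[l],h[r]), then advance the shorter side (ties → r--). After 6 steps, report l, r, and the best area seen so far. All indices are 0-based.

l=0 r=8: min(2,10)*8=16 best=16 *, l++
l=1 r=8: min(12,10)*7=70 best=70 *, r--
l=1 r=7: min(12,7)*6=42 best=70, r--
l=1 r=6: min(12,11)*5=55 best=70, r--
l=1 r=5: min(12,17)*4=48 best=70, l++
l=2 r=5: min(5,17)*3=15 best=70, l++

l=3, r=5, best area=70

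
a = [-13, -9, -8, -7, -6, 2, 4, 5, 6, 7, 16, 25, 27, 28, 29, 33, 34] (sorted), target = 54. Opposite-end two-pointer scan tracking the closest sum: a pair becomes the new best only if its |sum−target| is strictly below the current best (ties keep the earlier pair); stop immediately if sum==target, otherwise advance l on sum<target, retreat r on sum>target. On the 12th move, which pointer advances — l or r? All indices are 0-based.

[0,16] -13+34=21 d=33 * → l++
[1,16] -9+34=25 d=29 * → l++
[2,16] -8+34=26 d=28 * → l++
[3,16] -7+34=27 d=27 * → l++
[4,16] -6+34=28 d=26 * → l++
[5,16] 2+34=36 d=18 * → l++
[6,16] 4+34=38 d=16 * → l++
[7,16] 5+34=39 d=15 * → l++
[8,16] 6+34=40 d=14 * → l++
[9,16] 7+34=41 d=13 * → l++
[10,16] 16+34=50 d=4 * → l++
[11,16] 25+34=59 d=5 → r--

r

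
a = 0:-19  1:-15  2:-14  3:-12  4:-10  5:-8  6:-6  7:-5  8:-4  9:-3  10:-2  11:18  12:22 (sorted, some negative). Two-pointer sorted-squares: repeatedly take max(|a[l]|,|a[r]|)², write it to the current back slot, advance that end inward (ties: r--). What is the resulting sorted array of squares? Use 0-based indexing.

l=0 r=12: |-19|<=|22| out[12]=484, r--
l=0 r=11: |-19|>|18| out[11]=361, l++
l=1 r=11: |-15|<=|18| out[10]=324, r--
l=1 r=10: |-15|>|-2| out[9]=225, l++
l=2 r=10: |-14|>|-2| out[8]=196, l++
l=3 r=10: |-12|>|-2| out[7]=144, l++
l=4 r=10: |-10|>|-2| out[6]=100, l++
l=5 r=10: |-8|>|-2| out[5]=64, l++
l=6 r=10: |-6|>|-2| out[4]=36, l++
l=7 r=10: |-5|>|-2| out[3]=25, l++
l=8 r=10: |-4|>|-2| out[2]=16, l++
l=9 r=10: |-3|>|-2| out[1]=9, l++
l=10 r=10: |-2|<=|-2| out[0]=4, r--

[4, 9, 16, 25, 36, 64, 100, 144, 196, 225, 324, 361, 484]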